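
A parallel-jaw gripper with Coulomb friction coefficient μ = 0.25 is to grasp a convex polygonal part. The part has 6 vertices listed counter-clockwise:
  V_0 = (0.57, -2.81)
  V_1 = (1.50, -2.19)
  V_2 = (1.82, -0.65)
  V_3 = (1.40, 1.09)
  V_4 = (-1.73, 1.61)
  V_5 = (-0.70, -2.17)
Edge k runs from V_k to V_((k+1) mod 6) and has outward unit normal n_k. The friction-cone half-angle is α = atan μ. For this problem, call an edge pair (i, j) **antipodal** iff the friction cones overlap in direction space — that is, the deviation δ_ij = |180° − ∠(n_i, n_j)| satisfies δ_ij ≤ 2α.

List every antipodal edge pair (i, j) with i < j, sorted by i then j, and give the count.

count = 3; pairs: (1,4), (2,4), (3,5)

α = atan 0.25 = 14.04°;  2α = 28.07°
n_0 = (+0.5547, -0.8321)
n_1 = (+0.9791, -0.2034)
n_2 = (+0.9721, +0.2346)
n_3 = (+0.1639, +0.9865)
n_4 = (-0.9648, -0.2629)
n_5 = (-0.4500, -0.8930)
  (0,1): δ = 135.43°  ·
  (0,2): δ = 110.12°  ·
  (0,3): δ = 43.12°  ·
  (0,4): δ = 71.55°  ·
  (0,5): δ = 119.56°  ·
  (1,2): δ = 154.69°  ·
  (1,3): δ = 87.69°  ·
  (1,4): δ = 26.98°  ✓
  (1,5): δ = 74.99°  ·
  (2,3): δ = 113.00°  ·
  (2,4): δ = 1.67°  ✓
  (2,5): δ = 49.68°  ·
  (3,4): δ = 65.33°  ·
  (3,5): δ = 17.31°  ✓
  (4,5): δ = 131.99°  ·
antipodal pairs: 3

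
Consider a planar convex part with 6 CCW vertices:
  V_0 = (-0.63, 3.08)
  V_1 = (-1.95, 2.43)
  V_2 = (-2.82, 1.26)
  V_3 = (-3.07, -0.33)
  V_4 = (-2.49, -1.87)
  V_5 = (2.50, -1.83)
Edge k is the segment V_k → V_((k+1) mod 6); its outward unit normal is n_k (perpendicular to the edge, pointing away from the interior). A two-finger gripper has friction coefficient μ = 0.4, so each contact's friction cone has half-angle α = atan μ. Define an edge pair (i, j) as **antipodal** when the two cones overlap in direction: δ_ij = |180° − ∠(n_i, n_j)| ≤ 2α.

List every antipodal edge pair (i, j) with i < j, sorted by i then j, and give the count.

α = atan 0.4 = 21.80°;  2α = 43.60°
n_0 = (-0.4418, +0.8971)
n_1 = (-0.8025, +0.5967)
n_2 = (-0.9879, +0.1553)
n_3 = (-0.9358, -0.3525)
n_4 = (+0.0080, -1.0000)
n_5 = (+0.8432, +0.5375)
  (0,1): δ = 152.85°  ·
  (0,2): δ = 125.15°  ·
  (0,3): δ = 95.58°  ·
  (0,4): δ = 25.76°  ✓
  (0,5): δ = 96.30°  ·
  (1,2): δ = 152.30°  ·
  (1,3): δ = 122.73°  ·
  (1,4): δ = 52.91°  ·
  (1,5): δ = 69.15°  ·
  (2,3): δ = 150.43°  ·
  (2,4): δ = 80.61°  ·
  (2,5): δ = 41.45°  ✓
  (3,4): δ = 110.18°  ·
  (3,5): δ = 11.88°  ✓
  (4,5): δ = 57.94°  ·
antipodal pairs: 3

count = 3; pairs: (0,4), (2,5), (3,5)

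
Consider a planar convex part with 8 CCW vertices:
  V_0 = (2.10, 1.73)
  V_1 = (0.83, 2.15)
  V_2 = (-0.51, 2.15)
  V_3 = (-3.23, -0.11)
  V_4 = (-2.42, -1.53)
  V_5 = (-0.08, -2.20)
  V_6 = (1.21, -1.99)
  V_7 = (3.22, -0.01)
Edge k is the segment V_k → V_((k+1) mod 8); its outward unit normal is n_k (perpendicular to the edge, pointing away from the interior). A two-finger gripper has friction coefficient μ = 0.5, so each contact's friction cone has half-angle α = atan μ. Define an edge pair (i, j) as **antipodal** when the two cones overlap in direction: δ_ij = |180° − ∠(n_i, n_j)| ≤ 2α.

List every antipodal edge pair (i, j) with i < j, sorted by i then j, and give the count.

count = 10; pairs: (0,3), (0,4), (0,5), (1,4), (1,5), (1,6), (2,5), (2,6), (3,7), (4,7)

α = atan 0.5 = 26.57°;  2α = 53.13°
n_0 = (+0.3140, +0.9494)
n_1 = (+0.0000, +1.0000)
n_2 = (-0.6391, +0.7691)
n_3 = (-0.8686, -0.4955)
n_4 = (-0.2753, -0.9614)
n_5 = (+0.1607, -0.9870)
n_6 = (+0.7018, -0.7124)
n_7 = (+0.8409, +0.5412)
  (0,1): δ = 161.70°  ·
  (0,2): δ = 121.98°  ·
  (0,3): δ = 42.00°  ✓
  (0,4): δ = 2.32°  ✓
  (0,5): δ = 27.55°  ✓
  (0,6): δ = 62.87°  ·
  (0,7): δ = 141.07°  ·
  (1,2): δ = 140.28°  ·
  (1,3): δ = 60.30°  ·
  (1,4): δ = 15.98°  ✓
  (1,5): δ = 9.25°  ✓
  (1,6): δ = 44.57°  ✓
  (1,7): δ = 122.77°  ·
  (2,3): δ = 100.02°  ·
  (2,4): δ = 55.70°  ·
  (2,5): δ = 30.48°  ✓
  (2,6): δ = 4.85°  ✓
  (2,7): δ = 83.05°  ·
  (3,4): δ = 135.68°  ·
  (3,5): δ = 110.46°  ·
  (3,6): δ = 75.13°  ·
  (3,7): δ = 3.07°  ✓
  (4,5): δ = 154.78°  ·
  (4,6): δ = 119.45°  ·
  (4,7): δ = 41.25°  ✓
  (5,6): δ = 144.68°  ·
  (5,7): δ = 66.48°  ·
  (6,7): δ = 101.80°  ·
antipodal pairs: 10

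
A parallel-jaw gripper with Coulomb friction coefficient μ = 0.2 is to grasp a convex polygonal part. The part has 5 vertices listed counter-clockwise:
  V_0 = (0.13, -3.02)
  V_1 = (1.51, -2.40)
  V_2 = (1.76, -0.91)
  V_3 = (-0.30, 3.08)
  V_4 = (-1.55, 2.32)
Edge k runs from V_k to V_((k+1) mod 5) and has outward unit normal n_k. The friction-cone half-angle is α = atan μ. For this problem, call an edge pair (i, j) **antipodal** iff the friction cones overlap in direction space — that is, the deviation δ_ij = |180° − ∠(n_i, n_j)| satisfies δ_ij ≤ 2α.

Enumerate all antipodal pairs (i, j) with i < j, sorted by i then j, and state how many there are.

count = 2; pairs: (0,3), (2,4)

α = atan 0.2 = 11.31°;  2α = 22.62°
n_0 = (+0.4098, -0.9122)
n_1 = (+0.9862, -0.1655)
n_2 = (+0.8886, +0.4588)
n_3 = (-0.5195, +0.8545)
n_4 = (-0.9539, -0.3001)
  (0,1): δ = 123.72°  ·
  (0,2): δ = 86.89°  ·
  (0,3): δ = 7.11°  ✓
  (0,4): δ = 83.27°  ·
  (1,2): δ = 143.17°  ·
  (1,3): δ = 49.18°  ·
  (1,4): δ = 26.99°  ·
  (2,3): δ = 86.01°  ·
  (2,4): δ = 9.84°  ✓
  (3,4): δ = 103.84°  ·
antipodal pairs: 2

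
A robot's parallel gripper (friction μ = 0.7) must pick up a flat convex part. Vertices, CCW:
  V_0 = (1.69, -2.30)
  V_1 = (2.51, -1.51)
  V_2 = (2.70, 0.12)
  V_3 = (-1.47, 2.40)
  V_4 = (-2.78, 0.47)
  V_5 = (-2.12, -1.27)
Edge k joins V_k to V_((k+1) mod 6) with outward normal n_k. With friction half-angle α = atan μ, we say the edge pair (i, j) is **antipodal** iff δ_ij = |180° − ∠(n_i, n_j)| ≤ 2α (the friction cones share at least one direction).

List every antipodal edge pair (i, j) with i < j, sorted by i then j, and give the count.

α = atan 0.7 = 34.99°;  2α = 69.98°
n_0 = (+0.6938, -0.7202)
n_1 = (+0.9933, -0.1158)
n_2 = (+0.4797, +0.8774)
n_3 = (-0.8274, +0.5616)
n_4 = (-0.9350, -0.3547)
n_5 = (-0.2610, -0.9653)
  (0,1): δ = 140.58°  ·
  (0,2): δ = 72.60°  ·
  (0,3): δ = 11.90°  ✓
  (0,4): δ = 66.84°  ✓
  (0,5): δ = 120.94°  ·
  (1,2): δ = 112.02°  ·
  (1,3): δ = 27.52°  ✓
  (1,4): δ = 27.42°  ✓
  (1,5): δ = 81.52°  ·
  (2,3): δ = 95.50°  ·
  (2,4): δ = 40.56°  ✓
  (2,5): δ = 13.54°  ✓
  (3,4): δ = 125.06°  ·
  (3,5): δ = 70.96°  ·
  (4,5): δ = 125.90°  ·
antipodal pairs: 6

count = 6; pairs: (0,3), (0,4), (1,3), (1,4), (2,4), (2,5)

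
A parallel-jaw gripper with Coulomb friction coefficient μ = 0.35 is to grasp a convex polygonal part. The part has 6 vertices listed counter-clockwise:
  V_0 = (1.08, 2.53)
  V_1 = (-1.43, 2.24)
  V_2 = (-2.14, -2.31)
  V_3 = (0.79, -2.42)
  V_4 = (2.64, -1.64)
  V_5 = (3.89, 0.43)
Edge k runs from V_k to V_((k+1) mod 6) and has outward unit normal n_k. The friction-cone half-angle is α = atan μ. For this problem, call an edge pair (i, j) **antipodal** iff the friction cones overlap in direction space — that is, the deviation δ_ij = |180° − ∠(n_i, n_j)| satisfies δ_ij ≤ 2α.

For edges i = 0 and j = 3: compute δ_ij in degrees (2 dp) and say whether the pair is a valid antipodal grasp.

δ = 16.27°, valid

α = atan 0.35 = 19.29°;  2α = 38.58°
edge 0: e_0 = (-2.51, -0.29);  n_0 = (-0.1148, +0.9934)
edge 3: e_3 = (+1.85, +0.78);  n_3 = (+0.3885, -0.9214)
∠(n_0, n_3) = 163.73°
δ = |180° − 163.73°| = 16.27°
16.27° ≤ 2α = 38.58°  →  valid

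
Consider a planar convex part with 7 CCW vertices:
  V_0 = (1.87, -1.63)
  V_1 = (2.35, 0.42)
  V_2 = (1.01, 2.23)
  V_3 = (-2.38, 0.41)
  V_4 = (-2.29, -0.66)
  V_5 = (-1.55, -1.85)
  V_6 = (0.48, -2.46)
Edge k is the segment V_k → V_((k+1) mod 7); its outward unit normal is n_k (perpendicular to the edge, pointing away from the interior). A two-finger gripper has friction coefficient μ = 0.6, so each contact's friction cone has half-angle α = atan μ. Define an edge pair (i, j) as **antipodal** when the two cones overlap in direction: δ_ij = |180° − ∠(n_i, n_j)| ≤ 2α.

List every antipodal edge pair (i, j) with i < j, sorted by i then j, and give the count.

α = atan 0.6 = 30.96°;  2α = 61.93°
n_0 = (+0.9737, -0.2280)
n_1 = (+0.8037, +0.5950)
n_2 = (-0.4730, +0.8811)
n_3 = (-0.9965, -0.0838)
n_4 = (-0.8492, -0.5281)
n_5 = (-0.2878, -0.9577)
n_6 = (+0.5127, -0.8586)
  (0,1): δ = 130.31°  ·
  (0,2): δ = 48.59°  ✓
  (0,3): δ = 17.99°  ✓
  (0,4): δ = 45.05°  ✓
  (0,5): δ = 86.45°  ·
  (0,6): δ = 134.02°  ·
  (1,2): δ = 98.28°  ·
  (1,3): δ = 31.71°  ✓
  (1,4): δ = 4.64°  ✓
  (1,5): δ = 36.76°  ✓
  (1,6): δ = 84.33°  ·
  (2,3): δ = 113.42°  ·
  (2,4): δ = 86.35°  ·
  (2,5): δ = 44.96°  ✓
  (2,6): δ = 2.61°  ✓
  (3,4): δ = 152.93°  ·
  (3,5): δ = 111.53°  ·
  (3,6): δ = 63.97°  ·
  (4,5): δ = 138.60°  ·
  (4,6): δ = 91.03°  ·
  (5,6): δ = 132.43°  ·
antipodal pairs: 8

count = 8; pairs: (0,2), (0,3), (0,4), (1,3), (1,4), (1,5), (2,5), (2,6)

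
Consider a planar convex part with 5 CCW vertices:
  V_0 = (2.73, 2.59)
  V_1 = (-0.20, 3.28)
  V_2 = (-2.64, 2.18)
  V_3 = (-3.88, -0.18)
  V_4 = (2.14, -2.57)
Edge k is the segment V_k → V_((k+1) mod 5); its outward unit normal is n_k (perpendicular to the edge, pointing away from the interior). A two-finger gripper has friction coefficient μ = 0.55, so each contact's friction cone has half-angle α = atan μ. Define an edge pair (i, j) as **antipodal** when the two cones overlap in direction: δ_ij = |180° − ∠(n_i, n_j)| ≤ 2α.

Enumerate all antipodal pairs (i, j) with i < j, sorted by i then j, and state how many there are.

count = 3; pairs: (0,3), (1,3), (2,4)

α = atan 0.55 = 28.81°;  2α = 57.62°
n_0 = (+0.2292, +0.9734)
n_1 = (-0.4110, +0.9116)
n_2 = (-0.8852, +0.4651)
n_3 = (-0.3690, -0.9294)
n_4 = (+0.9935, -0.1136)
  (0,1): δ = 142.48°  ·
  (0,2): δ = 104.47°  ·
  (0,3): δ = 8.40°  ✓
  (0,4): δ = 96.73°  ·
  (1,2): δ = 141.99°  ·
  (1,3): δ = 45.92°  ✓
  (1,4): δ = 59.21°  ·
  (2,3): δ = 83.94°  ·
  (2,4): δ = 21.20°  ✓
  (3,4): δ = 74.87°  ·
antipodal pairs: 3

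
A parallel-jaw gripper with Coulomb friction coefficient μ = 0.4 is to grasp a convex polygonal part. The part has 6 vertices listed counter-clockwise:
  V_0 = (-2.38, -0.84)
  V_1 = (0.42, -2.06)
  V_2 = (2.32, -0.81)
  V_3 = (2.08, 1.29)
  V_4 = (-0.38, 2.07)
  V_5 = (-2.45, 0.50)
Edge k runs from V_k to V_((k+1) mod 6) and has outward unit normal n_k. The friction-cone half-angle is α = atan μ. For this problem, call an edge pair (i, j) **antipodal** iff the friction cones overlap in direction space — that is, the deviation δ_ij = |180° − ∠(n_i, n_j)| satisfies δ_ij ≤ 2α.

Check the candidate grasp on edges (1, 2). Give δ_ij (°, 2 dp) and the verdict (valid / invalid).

α = atan 0.4 = 21.80°;  2α = 43.60°
edge 1: e_1 = (+1.90, +1.25);  n_1 = (+0.5496, -0.8354)
edge 2: e_2 = (-0.24, +2.10);  n_2 = (+0.9935, +0.1135)
∠(n_1, n_2) = 63.18°
δ = |180° − 63.18°| = 116.82°
116.82° > 2α = 43.60°  →  invalid

δ = 116.82°, invalid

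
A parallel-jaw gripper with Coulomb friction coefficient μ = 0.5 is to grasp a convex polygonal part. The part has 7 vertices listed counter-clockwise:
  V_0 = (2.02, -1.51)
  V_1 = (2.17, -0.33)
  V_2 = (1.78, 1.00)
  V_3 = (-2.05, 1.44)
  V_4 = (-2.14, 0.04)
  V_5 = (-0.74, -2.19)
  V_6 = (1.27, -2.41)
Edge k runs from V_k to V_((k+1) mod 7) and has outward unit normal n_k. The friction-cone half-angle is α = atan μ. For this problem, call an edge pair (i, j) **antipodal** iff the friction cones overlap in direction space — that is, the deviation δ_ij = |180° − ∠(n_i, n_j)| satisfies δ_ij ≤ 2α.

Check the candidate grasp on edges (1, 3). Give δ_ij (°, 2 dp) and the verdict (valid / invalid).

δ = 20.02°, valid

α = atan 0.5 = 26.57°;  2α = 53.13°
edge 1: e_1 = (-0.39, +1.33);  n_1 = (+0.9596, +0.2814)
edge 3: e_3 = (-0.09, -1.40);  n_3 = (-0.9979, +0.0642)
∠(n_1, n_3) = 159.98°
δ = |180° − 159.98°| = 20.02°
20.02° ≤ 2α = 53.13°  →  valid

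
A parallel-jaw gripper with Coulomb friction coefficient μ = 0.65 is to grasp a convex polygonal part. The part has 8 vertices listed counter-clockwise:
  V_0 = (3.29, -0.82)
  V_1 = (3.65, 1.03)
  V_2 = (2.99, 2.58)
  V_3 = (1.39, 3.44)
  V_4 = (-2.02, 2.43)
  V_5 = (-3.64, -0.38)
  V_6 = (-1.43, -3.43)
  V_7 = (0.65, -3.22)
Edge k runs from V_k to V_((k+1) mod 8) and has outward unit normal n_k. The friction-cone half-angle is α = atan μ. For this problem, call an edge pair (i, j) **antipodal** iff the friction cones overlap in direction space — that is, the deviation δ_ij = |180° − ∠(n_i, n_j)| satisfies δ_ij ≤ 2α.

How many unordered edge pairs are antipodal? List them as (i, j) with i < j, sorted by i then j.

count = 11; pairs: (0,3), (0,4), (0,5), (1,4), (1,5), (2,5), (2,6), (3,6), (3,7), (4,6), (4,7)

α = atan 0.65 = 33.02°;  2α = 66.05°
n_0 = (+0.9816, -0.1910)
n_1 = (+0.9201, +0.3918)
n_2 = (+0.4734, +0.8808)
n_3 = (-0.2840, +0.9588)
n_4 = (-0.8663, +0.4995)
n_5 = (-0.8098, -0.5868)
n_6 = (+0.1005, -0.9949)
n_7 = (+0.6727, -0.7399)
  (0,1): δ = 145.92°  ·
  (0,2): δ = 107.25°  ·
  (0,3): δ = 62.49°  ✓
  (0,4): δ = 18.95°  ✓
  (0,5): δ = 46.94°  ✓
  (0,6): δ = 106.78°  ·
  (0,7): δ = 143.29°  ·
  (1,2): δ = 141.32°  ·
  (1,3): δ = 96.57°  ·
  (1,4): δ = 53.03°  ✓
  (1,5): δ = 12.86°  ✓
  (1,6): δ = 72.70°  ·
  (1,7): δ = 109.21°  ·
  (2,3): δ = 135.24°  ·
  (2,4): δ = 91.71°  ·
  (2,5): δ = 25.82°  ✓
  (2,6): δ = 34.02°  ✓
  (2,7): δ = 70.53°  ·
  (3,4): δ = 136.46°  ·
  (3,5): δ = 70.57°  ·
  (3,6): δ = 10.73°  ✓
  (3,7): δ = 25.78°  ✓
  (4,5): δ = 114.11°  ·
  (4,6): δ = 54.27°  ✓
  (4,7): δ = 17.76°  ✓
  (5,6): δ = 120.16°  ·
  (5,7): δ = 83.65°  ·
  (6,7): δ = 143.49°  ·
antipodal pairs: 11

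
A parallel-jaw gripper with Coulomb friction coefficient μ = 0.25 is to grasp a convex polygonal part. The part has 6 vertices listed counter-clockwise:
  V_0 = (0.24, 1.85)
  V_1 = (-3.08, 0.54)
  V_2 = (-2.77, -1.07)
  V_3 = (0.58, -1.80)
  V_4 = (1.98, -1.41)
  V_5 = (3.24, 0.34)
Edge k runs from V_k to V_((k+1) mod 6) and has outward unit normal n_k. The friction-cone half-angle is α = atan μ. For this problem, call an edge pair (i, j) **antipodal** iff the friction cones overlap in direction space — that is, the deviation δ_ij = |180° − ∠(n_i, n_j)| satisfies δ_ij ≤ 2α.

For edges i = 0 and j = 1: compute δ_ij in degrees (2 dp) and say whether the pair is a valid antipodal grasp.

α = atan 0.25 = 14.04°;  2α = 28.07°
edge 0: e_0 = (-3.32, -1.31);  n_0 = (-0.3670, +0.9302)
edge 1: e_1 = (+0.31, -1.61);  n_1 = (-0.9820, -0.1891)
∠(n_0, n_1) = 79.37°
δ = |180° − 79.37°| = 100.63°
100.63° > 2α = 28.07°  →  invalid

δ = 100.63°, invalid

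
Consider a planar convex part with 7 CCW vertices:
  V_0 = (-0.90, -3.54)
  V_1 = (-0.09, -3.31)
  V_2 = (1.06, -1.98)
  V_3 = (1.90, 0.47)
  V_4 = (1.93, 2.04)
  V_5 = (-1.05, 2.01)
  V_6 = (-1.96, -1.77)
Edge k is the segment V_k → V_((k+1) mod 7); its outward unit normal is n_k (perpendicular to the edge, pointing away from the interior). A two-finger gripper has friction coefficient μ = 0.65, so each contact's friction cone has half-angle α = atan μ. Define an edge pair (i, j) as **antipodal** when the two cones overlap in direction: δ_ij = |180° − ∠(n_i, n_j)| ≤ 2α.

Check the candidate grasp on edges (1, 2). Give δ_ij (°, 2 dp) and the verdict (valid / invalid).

α = atan 0.65 = 33.02°;  2α = 66.05°
edge 1: e_1 = (+1.15, +1.33);  n_1 = (+0.7564, -0.6541)
edge 2: e_2 = (+0.84, +2.45);  n_2 = (+0.9459, -0.3243)
∠(n_1, n_2) = 21.92°
δ = |180° − 21.92°| = 158.08°
158.08° > 2α = 66.05°  →  invalid

δ = 158.08°, invalid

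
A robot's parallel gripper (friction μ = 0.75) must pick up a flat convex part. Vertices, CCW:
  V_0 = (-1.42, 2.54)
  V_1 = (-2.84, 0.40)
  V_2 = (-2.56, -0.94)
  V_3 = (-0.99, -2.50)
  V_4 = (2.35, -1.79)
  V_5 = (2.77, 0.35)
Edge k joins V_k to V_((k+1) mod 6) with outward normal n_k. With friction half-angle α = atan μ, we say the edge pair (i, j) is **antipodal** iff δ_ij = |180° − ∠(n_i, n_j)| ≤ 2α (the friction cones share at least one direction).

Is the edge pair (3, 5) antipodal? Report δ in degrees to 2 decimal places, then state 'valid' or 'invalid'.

α = atan 0.75 = 36.87°;  2α = 73.74°
edge 3: e_3 = (+3.34, +0.71);  n_3 = (+0.2079, -0.9781)
edge 5: e_5 = (-4.19, +2.19);  n_5 = (+0.4632, +0.8862)
∠(n_3, n_5) = 140.40°
δ = |180° − 140.40°| = 39.60°
39.60° ≤ 2α = 73.74°  →  valid

δ = 39.60°, valid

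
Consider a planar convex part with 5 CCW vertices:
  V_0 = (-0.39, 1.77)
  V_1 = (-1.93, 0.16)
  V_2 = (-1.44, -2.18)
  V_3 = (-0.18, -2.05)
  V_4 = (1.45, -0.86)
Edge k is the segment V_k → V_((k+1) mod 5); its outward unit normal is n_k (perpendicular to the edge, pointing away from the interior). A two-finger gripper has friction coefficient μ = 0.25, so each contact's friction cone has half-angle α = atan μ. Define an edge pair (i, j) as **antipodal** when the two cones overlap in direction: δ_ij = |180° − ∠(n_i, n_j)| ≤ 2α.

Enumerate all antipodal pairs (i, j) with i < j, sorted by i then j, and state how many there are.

count = 2; pairs: (0,3), (1,4)

α = atan 0.25 = 14.04°;  2α = 28.07°
n_0 = (-0.7226, +0.6912)
n_1 = (-0.9788, -0.2050)
n_2 = (+0.1026, -0.9947)
n_3 = (+0.5896, -0.8077)
n_4 = (+0.8194, +0.5733)
  (0,1): δ = 124.45°  ·
  (0,2): δ = 40.38°  ·
  (0,3): δ = 10.14°  ✓
  (0,4): δ = 78.70°  ·
  (1,2): δ = 95.94°  ·
  (1,3): δ = 65.70°  ·
  (1,4): δ = 23.15°  ✓
  (2,3): δ = 149.76°  ·
  (2,4): δ = 60.91°  ·
  (3,4): δ = 91.15°  ·
antipodal pairs: 2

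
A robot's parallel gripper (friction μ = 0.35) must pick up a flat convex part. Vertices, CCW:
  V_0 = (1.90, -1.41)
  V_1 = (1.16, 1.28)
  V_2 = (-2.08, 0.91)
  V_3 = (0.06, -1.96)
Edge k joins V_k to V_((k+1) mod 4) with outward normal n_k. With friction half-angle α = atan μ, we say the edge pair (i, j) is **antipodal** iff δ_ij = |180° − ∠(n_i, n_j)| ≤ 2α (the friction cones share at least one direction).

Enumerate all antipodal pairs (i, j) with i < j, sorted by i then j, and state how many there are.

α = atan 0.35 = 19.29°;  2α = 38.58°
n_0 = (+0.9642, +0.2652)
n_1 = (-0.1135, +0.9935)
n_2 = (-0.8017, -0.5978)
n_3 = (+0.2864, -0.9581)
  (0,1): δ = 98.87°  ·
  (0,2): δ = 21.33°  ✓
  (0,3): δ = 91.26°  ·
  (1,2): δ = 59.80°  ·
  (1,3): δ = 10.13°  ✓
  (2,3): δ = 110.07°  ·
antipodal pairs: 2

count = 2; pairs: (0,2), (1,3)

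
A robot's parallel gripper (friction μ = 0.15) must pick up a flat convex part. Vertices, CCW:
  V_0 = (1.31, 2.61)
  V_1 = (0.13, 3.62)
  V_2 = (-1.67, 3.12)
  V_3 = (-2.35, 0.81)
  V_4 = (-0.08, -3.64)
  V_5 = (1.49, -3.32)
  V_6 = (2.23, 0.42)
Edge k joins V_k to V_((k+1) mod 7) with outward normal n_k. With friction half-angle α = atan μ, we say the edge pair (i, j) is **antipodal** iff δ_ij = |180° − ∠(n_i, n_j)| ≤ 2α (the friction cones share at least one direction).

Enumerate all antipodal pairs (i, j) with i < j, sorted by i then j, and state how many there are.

α = atan 0.15 = 8.53°;  2α = 17.06°
n_0 = (+0.6503, +0.7597)
n_1 = (-0.2676, +0.9635)
n_2 = (-0.9593, +0.2824)
n_3 = (-0.8908, -0.4544)
n_4 = (+0.1997, -0.9799)
n_5 = (+0.9810, -0.1941)
n_6 = (+0.9220, +0.3873)
  (0,1): δ = 123.91°  ·
  (0,2): δ = 65.84°  ·
  (0,3): δ = 22.41°  ·
  (0,4): δ = 52.08°  ·
  (0,5): δ = 119.37°  ·
  (0,6): δ = 153.35°  ·
  (1,2): δ = 121.93°  ·
  (1,3): δ = 78.50°  ·
  (1,4): δ = 4.00°  ✓
  (1,5): δ = 63.28°  ·
  (1,6): δ = 97.26°  ·
  (2,3): δ = 136.57°  ·
  (2,4): δ = 62.08°  ·
  (2,5): δ = 5.21°  ✓
  (2,6): δ = 39.19°  ·
  (3,4): δ = 105.51°  ·
  (3,5): δ = 38.22°  ·
  (3,6): δ = 4.24°  ✓
  (4,5): δ = 112.71°  ·
  (4,6): δ = 78.73°  ·
  (5,6): δ = 146.02°  ·
antipodal pairs: 3

count = 3; pairs: (1,4), (2,5), (3,6)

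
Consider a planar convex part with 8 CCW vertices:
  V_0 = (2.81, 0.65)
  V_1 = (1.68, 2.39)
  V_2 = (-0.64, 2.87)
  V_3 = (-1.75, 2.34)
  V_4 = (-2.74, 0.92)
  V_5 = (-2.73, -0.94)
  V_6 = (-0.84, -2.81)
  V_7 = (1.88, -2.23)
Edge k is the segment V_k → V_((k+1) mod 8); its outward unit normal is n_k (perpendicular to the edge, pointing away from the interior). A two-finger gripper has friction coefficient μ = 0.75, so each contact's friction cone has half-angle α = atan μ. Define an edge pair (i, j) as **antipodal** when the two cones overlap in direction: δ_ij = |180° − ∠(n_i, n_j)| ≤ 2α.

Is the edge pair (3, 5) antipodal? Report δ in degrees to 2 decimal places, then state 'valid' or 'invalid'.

α = atan 0.75 = 36.87°;  2α = 73.74°
edge 3: e_3 = (-0.99, -1.42);  n_3 = (-0.8203, +0.5719)
edge 5: e_5 = (+1.89, -1.87);  n_5 = (-0.7033, -0.7109)
∠(n_3, n_5) = 80.19°
δ = |180° − 80.19°| = 99.81°
99.81° > 2α = 73.74°  →  invalid

δ = 99.81°, invalid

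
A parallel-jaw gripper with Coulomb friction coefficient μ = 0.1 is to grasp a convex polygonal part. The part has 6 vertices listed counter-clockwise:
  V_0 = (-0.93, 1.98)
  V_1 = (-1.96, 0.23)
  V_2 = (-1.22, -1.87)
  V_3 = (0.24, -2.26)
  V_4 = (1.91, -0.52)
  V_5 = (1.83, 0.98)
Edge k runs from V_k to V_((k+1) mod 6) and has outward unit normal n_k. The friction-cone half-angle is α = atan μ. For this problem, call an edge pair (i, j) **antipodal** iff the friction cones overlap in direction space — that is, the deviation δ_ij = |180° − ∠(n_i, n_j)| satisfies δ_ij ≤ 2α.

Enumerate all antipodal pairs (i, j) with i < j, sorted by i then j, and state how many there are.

count = 1; pairs: (2,5)

α = atan 0.1 = 5.71°;  2α = 11.42°
n_0 = (-0.8618, +0.5072)
n_1 = (-0.9432, -0.3324)
n_2 = (-0.2581, -0.9661)
n_3 = (+0.7215, -0.6924)
n_4 = (+0.9986, +0.0533)
n_5 = (+0.3406, +0.9402)
  (0,1): δ = 130.11°  ·
  (0,2): δ = 74.48°  ·
  (0,3): δ = 13.34°  ·
  (0,4): δ = 33.53°  ·
  (0,5): δ = 100.56°  ·
  (1,2): δ = 124.37°  ·
  (1,3): δ = 63.24°  ·
  (1,4): δ = 16.36°  ·
  (1,5): δ = 50.67°  ·
  (2,3): δ = 118.87°  ·
  (2,4): δ = 71.99°  ·
  (2,5): δ = 4.96°  ✓
  (3,4): δ = 133.12°  ·
  (3,5): δ = 66.09°  ·
  (4,5): δ = 112.97°  ·
antipodal pairs: 1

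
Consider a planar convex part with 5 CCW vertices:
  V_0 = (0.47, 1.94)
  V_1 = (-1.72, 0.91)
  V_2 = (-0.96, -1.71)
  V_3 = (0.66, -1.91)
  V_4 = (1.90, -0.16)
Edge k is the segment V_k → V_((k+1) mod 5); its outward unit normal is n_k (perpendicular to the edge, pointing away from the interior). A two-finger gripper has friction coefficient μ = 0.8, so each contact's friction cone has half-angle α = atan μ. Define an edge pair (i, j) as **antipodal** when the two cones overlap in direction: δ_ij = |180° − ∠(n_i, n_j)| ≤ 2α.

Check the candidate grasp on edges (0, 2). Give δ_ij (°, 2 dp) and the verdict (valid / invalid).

δ = 32.23°, valid

α = atan 0.8 = 38.66°;  2α = 77.32°
edge 0: e_0 = (-2.19, -1.03);  n_0 = (-0.4256, +0.9049)
edge 2: e_2 = (+1.62, -0.20);  n_2 = (-0.1225, -0.9925)
∠(n_0, n_2) = 147.77°
δ = |180° − 147.77°| = 32.23°
32.23° ≤ 2α = 77.32°  →  valid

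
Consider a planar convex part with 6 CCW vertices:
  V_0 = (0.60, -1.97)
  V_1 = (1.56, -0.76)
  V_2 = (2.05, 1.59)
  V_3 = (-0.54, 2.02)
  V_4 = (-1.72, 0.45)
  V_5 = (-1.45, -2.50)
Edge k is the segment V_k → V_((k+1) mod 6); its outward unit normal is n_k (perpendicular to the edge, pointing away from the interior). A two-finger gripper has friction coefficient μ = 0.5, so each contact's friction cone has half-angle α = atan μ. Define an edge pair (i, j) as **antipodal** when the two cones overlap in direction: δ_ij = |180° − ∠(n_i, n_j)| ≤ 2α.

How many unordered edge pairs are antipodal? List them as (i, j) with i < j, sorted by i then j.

count = 6; pairs: (0,3), (0,4), (1,3), (1,4), (2,5), (3,5)

α = atan 0.5 = 26.57°;  2α = 53.13°
n_0 = (+0.7834, -0.6215)
n_1 = (+0.9789, -0.2041)
n_2 = (+0.1638, +0.9865)
n_3 = (-0.7994, +0.6008)
n_4 = (-0.9958, -0.0911)
n_5 = (+0.2503, -0.9682)
  (0,1): δ = 153.35°  ·
  (0,2): δ = 61.00°  ·
  (0,3): δ = 1.50°  ✓
  (0,4): δ = 43.66°  ✓
  (0,5): δ = 142.92°  ·
  (1,2): δ = 87.65°  ·
  (1,3): δ = 25.15°  ✓
  (1,4): δ = 17.01°  ✓
  (1,5): δ = 116.27°  ·
  (2,3): δ = 117.50°  ·
  (2,4): δ = 75.34°  ·
  (2,5): δ = 23.92°  ✓
  (3,4): δ = 137.84°  ·
  (3,5): δ = 38.58°  ✓
  (4,5): δ = 80.73°  ·
antipodal pairs: 6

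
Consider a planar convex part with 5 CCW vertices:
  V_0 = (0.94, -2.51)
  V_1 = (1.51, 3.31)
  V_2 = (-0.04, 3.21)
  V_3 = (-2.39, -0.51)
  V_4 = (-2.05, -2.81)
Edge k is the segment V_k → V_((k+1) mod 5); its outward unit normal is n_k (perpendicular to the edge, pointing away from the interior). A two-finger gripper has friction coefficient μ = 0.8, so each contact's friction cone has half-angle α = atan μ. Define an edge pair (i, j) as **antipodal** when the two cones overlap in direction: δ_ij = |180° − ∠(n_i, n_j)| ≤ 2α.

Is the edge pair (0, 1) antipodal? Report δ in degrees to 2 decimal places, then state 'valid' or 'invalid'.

α = atan 0.8 = 38.66°;  2α = 77.32°
edge 0: e_0 = (+0.57, +5.82);  n_0 = (+0.9952, -0.0975)
edge 1: e_1 = (-1.55, -0.10);  n_1 = (-0.0644, +0.9979)
∠(n_0, n_1) = 99.28°
δ = |180° − 99.28°| = 80.72°
80.72° > 2α = 77.32°  →  invalid

δ = 80.72°, invalid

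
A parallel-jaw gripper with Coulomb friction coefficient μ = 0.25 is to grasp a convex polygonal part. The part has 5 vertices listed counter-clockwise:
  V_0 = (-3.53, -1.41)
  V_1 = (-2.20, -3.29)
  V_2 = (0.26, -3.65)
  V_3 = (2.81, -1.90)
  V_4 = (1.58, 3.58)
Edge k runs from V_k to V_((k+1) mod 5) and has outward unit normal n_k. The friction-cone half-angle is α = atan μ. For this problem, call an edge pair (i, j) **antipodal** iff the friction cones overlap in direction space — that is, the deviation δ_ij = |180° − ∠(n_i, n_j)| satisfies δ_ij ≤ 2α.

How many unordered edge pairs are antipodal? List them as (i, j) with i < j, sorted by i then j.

count = 2; pairs: (0,3), (2,4)

α = atan 0.25 = 14.04°;  2α = 28.07°
n_0 = (-0.8164, -0.5775)
n_1 = (-0.1448, -0.9895)
n_2 = (+0.5658, -0.8245)
n_3 = (+0.9757, +0.2190)
n_4 = (-0.6987, +0.7155)
  (0,1): δ = 133.60°  ·
  (0,2): δ = 90.82°  ·
  (0,3): δ = 22.63°  ✓
  (0,4): δ = 99.04°  ·
  (1,2): δ = 137.21°  ·
  (1,3): δ = 69.02°  ·
  (1,4): δ = 52.64°  ·
  (2,3): δ = 111.81°  ·
  (2,4): δ = 9.86°  ✓
  (3,4): δ = 58.33°  ·
antipodal pairs: 2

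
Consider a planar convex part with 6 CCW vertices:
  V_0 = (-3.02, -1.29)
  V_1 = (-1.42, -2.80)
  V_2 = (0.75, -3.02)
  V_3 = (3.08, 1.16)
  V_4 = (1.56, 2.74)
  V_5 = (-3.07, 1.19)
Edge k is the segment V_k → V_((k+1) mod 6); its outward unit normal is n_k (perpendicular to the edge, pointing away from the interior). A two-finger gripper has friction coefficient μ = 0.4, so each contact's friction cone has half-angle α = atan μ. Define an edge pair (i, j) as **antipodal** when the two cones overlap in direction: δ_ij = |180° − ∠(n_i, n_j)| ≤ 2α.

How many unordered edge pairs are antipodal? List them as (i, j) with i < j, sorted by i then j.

α = atan 0.4 = 21.80°;  2α = 43.60°
n_0 = (-0.6864, -0.7273)
n_1 = (-0.1009, -0.9949)
n_2 = (+0.8735, -0.4869)
n_3 = (+0.7207, +0.6933)
n_4 = (-0.3175, +0.9483)
n_5 = (-0.9998, -0.0202)
  (0,1): δ = 142.45°  ·
  (0,2): δ = 75.79°  ·
  (0,3): δ = 2.77°  ✓
  (0,4): δ = 61.85°  ·
  (0,5): δ = 134.50°  ·
  (1,2): δ = 113.35°  ·
  (1,3): δ = 40.32°  ✓
  (1,4): δ = 24.30°  ✓
  (1,5): δ = 96.94°  ·
  (2,3): δ = 106.97°  ·
  (2,4): δ = 42.35°  ✓
  (2,5): δ = 30.29°  ✓
  (3,4): δ = 115.38°  ·
  (3,5): δ = 42.74°  ✓
  (4,5): δ = 107.35°  ·
antipodal pairs: 6

count = 6; pairs: (0,3), (1,3), (1,4), (2,4), (2,5), (3,5)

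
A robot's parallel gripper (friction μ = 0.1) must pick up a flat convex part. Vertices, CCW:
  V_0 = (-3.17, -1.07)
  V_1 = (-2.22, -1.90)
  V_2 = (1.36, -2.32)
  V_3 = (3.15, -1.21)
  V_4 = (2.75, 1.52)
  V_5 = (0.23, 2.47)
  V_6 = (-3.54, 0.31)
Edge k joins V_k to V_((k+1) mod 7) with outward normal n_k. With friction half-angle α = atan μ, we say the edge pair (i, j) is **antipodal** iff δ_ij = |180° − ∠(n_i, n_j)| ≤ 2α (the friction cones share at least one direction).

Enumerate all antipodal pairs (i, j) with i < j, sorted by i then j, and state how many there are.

α = atan 0.1 = 5.71°;  2α = 11.42°
n_0 = (-0.6579, -0.7531)
n_1 = (-0.1165, -0.9932)
n_2 = (+0.5270, -0.8499)
n_3 = (+0.9894, +0.1450)
n_4 = (+0.3528, +0.9357)
n_5 = (-0.4971, +0.8677)
n_6 = (-0.9659, -0.2590)
  (0,1): δ = 145.55°  ·
  (0,2): δ = 107.05°  ·
  (0,3): δ = 40.52°  ·
  (0,4): δ = 20.49°  ·
  (0,5): δ = 70.95°  ·
  (0,6): δ = 146.15°  ·
  (1,2): δ = 141.51°  ·
  (1,3): δ = 74.97°  ·
  (1,4): δ = 13.96°  ·
  (1,5): δ = 36.50°  ·
  (1,6): δ = 111.70°  ·
  (2,3): δ = 113.47°  ·
  (2,4): δ = 52.46°  ·
  (2,5): δ = 1.99°  ✓
  (2,6): δ = 73.21°  ·
  (3,4): δ = 118.99°  ·
  (3,5): δ = 68.53°  ·
  (3,6): δ = 6.67°  ✓
  (4,5): δ = 129.53°  ·
  (4,6): δ = 54.34°  ·
  (5,6): δ = 104.80°  ·
antipodal pairs: 2

count = 2; pairs: (2,5), (3,6)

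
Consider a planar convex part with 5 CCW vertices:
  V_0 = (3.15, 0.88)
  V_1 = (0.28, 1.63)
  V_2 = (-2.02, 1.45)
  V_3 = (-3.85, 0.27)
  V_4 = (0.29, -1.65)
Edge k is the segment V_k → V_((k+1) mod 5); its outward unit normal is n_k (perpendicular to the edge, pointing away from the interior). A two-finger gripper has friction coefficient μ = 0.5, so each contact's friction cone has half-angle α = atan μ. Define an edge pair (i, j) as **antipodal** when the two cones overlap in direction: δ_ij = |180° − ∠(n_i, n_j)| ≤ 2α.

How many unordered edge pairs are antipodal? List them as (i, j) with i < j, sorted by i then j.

α = atan 0.5 = 26.57°;  2α = 53.13°
n_0 = (+0.2528, +0.9675)
n_1 = (-0.0780, +0.9970)
n_2 = (-0.5419, +0.8404)
n_3 = (-0.4207, -0.9072)
n_4 = (+0.6626, -0.7490)
  (0,1): δ = 160.88°  ·
  (0,2): δ = 132.54°  ·
  (0,3): δ = 10.24°  ✓
  (0,4): δ = 56.14°  ·
  (1,2): δ = 151.66°  ·
  (1,3): δ = 29.36°  ✓
  (1,4): δ = 37.02°  ✓
  (2,3): δ = 57.69°  ·
  (2,4): δ = 8.68°  ✓
  (3,4): δ = 113.62°  ·
antipodal pairs: 4

count = 4; pairs: (0,3), (1,3), (1,4), (2,4)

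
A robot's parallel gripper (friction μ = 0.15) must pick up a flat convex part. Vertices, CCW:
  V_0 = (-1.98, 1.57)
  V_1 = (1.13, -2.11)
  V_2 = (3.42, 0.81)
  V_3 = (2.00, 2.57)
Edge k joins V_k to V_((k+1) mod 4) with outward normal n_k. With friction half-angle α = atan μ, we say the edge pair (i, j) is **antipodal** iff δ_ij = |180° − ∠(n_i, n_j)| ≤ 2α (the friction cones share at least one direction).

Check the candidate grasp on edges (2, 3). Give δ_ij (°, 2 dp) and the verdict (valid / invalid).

α = atan 0.15 = 8.53°;  2α = 17.06°
edge 2: e_2 = (-1.42, +1.76);  n_2 = (+0.7783, +0.6279)
edge 3: e_3 = (-3.98, -1.00);  n_3 = (-0.2437, +0.9699)
∠(n_2, n_3) = 65.21°
δ = |180° − 65.21°| = 114.79°
114.79° > 2α = 17.06°  →  invalid

δ = 114.79°, invalid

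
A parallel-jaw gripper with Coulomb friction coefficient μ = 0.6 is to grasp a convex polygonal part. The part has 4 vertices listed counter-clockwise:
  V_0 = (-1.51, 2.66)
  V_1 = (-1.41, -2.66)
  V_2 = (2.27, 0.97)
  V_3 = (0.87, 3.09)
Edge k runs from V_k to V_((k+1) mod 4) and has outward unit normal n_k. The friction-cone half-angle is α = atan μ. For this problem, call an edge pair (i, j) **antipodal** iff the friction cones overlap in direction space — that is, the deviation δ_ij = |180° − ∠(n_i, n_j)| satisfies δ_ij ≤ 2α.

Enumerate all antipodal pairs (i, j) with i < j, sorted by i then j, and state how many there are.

count = 3; pairs: (0,1), (0,2), (1,3)

α = atan 0.6 = 30.96°;  2α = 61.93°
n_0 = (-0.9998, -0.0188)
n_1 = (+0.7023, -0.7119)
n_2 = (+0.8345, +0.5511)
n_3 = (-0.1778, +0.9841)
  (0,1): δ = 46.47°  ✓
  (0,2): δ = 32.36°  ✓
  (0,3): δ = 99.16°  ·
  (1,2): δ = 101.17°  ·
  (1,3): δ = 34.37°  ✓
  (2,3): δ = 113.20°  ·
antipodal pairs: 3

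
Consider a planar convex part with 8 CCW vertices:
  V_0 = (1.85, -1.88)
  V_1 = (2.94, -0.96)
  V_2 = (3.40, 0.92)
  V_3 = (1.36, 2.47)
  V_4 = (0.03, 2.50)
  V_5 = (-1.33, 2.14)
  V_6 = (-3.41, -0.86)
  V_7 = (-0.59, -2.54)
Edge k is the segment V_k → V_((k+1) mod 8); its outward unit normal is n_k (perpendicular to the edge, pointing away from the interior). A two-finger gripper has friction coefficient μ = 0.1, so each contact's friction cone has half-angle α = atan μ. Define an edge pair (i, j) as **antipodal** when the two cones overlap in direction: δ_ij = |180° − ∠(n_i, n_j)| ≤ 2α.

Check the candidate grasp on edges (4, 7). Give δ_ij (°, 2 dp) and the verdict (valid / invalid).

α = atan 0.1 = 5.71°;  2α = 11.42°
edge 4: e_4 = (-1.36, -0.36);  n_4 = (-0.2559, +0.9667)
edge 7: e_7 = (+2.44, +0.66);  n_7 = (+0.2611, -0.9653)
∠(n_4, n_7) = 179.69°
δ = |180° − 179.69°| = 0.31°
0.31° ≤ 2α = 11.42°  →  valid

δ = 0.31°, valid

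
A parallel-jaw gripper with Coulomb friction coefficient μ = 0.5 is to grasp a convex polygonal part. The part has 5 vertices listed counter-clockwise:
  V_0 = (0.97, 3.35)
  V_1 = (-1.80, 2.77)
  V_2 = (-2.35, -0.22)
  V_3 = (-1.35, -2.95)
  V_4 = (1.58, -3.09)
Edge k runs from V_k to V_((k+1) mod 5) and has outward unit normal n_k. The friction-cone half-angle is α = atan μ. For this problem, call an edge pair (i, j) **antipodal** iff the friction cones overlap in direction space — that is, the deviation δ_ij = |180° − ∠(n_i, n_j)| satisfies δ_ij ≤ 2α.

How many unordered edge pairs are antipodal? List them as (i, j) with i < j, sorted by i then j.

α = atan 0.5 = 26.57°;  2α = 53.13°
n_0 = (-0.2049, +0.9788)
n_1 = (-0.9835, +0.1809)
n_2 = (-0.9390, -0.3440)
n_3 = (-0.0477, -0.9989)
n_4 = (+0.9955, +0.0943)
  (0,1): δ = 112.25°  ·
  (0,2): δ = 81.71°  ·
  (0,3): δ = 14.56°  ✓
  (0,4): δ = 83.58°  ·
  (1,2): δ = 149.46°  ·
  (1,3): δ = 82.31°  ·
  (1,4): δ = 15.83°  ✓
  (2,3): δ = 112.85°  ·
  (2,4): δ = 14.71°  ✓
  (3,4): δ = 81.85°  ·
antipodal pairs: 3

count = 3; pairs: (0,3), (1,4), (2,4)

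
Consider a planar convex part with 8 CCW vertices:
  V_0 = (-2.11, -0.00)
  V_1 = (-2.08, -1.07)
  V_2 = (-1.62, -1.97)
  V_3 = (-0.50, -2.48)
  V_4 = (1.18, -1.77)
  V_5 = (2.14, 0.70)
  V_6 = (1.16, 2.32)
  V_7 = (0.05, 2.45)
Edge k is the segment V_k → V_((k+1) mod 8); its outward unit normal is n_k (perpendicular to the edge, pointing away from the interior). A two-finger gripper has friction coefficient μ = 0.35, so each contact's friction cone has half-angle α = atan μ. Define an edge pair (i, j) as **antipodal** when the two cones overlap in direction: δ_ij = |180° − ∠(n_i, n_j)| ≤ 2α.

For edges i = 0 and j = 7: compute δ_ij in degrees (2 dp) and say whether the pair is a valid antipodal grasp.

α = atan 0.35 = 19.29°;  2α = 38.58°
edge 0: e_0 = (+0.03, -1.07);  n_0 = (-0.9996, -0.0280)
edge 7: e_7 = (-2.16, -2.45);  n_7 = (-0.7501, +0.6613)
∠(n_0, n_7) = 43.01°
δ = |180° − 43.01°| = 136.99°
136.99° > 2α = 38.58°  →  invalid

δ = 136.99°, invalid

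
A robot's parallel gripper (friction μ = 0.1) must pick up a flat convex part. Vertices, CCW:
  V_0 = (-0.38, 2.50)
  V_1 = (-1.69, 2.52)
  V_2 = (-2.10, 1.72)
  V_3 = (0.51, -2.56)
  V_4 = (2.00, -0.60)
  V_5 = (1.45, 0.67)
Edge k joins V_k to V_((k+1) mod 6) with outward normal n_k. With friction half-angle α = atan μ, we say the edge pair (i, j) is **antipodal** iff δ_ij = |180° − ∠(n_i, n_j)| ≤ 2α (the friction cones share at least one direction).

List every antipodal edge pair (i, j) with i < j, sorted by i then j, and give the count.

count = 2; pairs: (1,3), (2,4)

α = atan 0.1 = 5.71°;  2α = 11.42°
n_0 = (+0.0153, +0.9999)
n_1 = (-0.8899, +0.4561)
n_2 = (-0.8538, -0.5206)
n_3 = (+0.7961, -0.6052)
n_4 = (+0.9176, +0.3974)
n_5 = (+0.7071, +0.7071)
  (0,1): δ = 116.26°  ·
  (0,2): δ = 57.75°  ·
  (0,3): δ = 53.63°  ·
  (0,4): δ = 114.29°  ·
  (0,5): δ = 135.87°  ·
  (1,2): δ = 121.49°  ·
  (1,3): δ = 10.11°  ✓
  (1,4): δ = 50.55°  ·
  (1,5): δ = 72.14°  ·
  (2,3): δ = 68.62°  ·
  (2,4): δ = 7.96°  ✓
  (2,5): δ = 13.62°  ·
  (3,4): δ = 119.34°  ·
  (3,5): δ = 97.76°  ·
  (4,5): δ = 158.42°  ·
antipodal pairs: 2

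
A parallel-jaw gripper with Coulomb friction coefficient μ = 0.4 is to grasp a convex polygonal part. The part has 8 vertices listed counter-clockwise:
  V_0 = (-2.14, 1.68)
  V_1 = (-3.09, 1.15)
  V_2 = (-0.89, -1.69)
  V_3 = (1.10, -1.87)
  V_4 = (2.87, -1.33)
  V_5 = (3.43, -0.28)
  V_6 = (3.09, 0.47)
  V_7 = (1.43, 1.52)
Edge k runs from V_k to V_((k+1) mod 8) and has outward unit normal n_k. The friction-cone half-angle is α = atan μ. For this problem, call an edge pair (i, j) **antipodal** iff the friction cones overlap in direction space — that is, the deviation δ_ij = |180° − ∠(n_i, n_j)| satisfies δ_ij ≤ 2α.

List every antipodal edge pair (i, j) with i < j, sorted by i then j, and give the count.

α = atan 0.4 = 21.80°;  2α = 43.60°
n_0 = (-0.4872, +0.8733)
n_1 = (-0.7905, -0.6124)
n_2 = (-0.0901, -0.9959)
n_3 = (+0.2918, -0.9565)
n_4 = (+0.8824, -0.4706)
n_5 = (+0.9108, +0.4129)
n_6 = (+0.5346, +0.8451)
n_7 = (+0.0448, +0.9990)
  (0,1): δ = 81.39°  ·
  (0,2): δ = 34.33°  ✓
  (0,3): δ = 12.19°  ✓
  (0,4): δ = 32.77°  ✓
  (0,5): δ = 85.23°  ·
  (0,6): δ = 118.53°  ·
  (0,7): δ = 148.28°  ·
  (1,2): δ = 132.93°  ·
  (1,3): δ = 110.80°  ·
  (1,4): δ = 65.84°  ·
  (1,5): δ = 13.38°  ✓
  (1,6): δ = 19.92°  ✓
  (1,7): δ = 49.67°  ·
  (2,3): δ = 157.87°  ·
  (2,4): δ = 112.90°  ·
  (2,5): δ = 60.45°  ·
  (2,6): δ = 27.15°  ✓
  (2,7): δ = 2.60°  ✓
  (3,4): δ = 135.04°  ·
  (3,5): δ = 82.58°  ·
  (3,6): δ = 49.28°  ·
  (3,7): δ = 19.53°  ✓
  (4,5): δ = 127.54°  ·
  (4,6): δ = 94.24°  ·
  (4,7): δ = 64.49°  ·
  (5,6): δ = 146.70°  ·
  (5,7): δ = 116.95°  ·
  (6,7): δ = 150.25°  ·
antipodal pairs: 8

count = 8; pairs: (0,2), (0,3), (0,4), (1,5), (1,6), (2,6), (2,7), (3,7)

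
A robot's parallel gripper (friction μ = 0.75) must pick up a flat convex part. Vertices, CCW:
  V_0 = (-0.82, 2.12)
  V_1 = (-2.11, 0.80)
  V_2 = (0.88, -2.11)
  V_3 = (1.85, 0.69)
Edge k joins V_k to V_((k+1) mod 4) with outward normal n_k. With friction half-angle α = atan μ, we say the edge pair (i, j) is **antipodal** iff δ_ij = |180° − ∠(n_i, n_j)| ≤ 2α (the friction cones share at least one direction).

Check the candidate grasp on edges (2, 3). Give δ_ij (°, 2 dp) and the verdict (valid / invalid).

α = atan 0.75 = 36.87°;  2α = 73.74°
edge 2: e_2 = (+0.97, +2.80);  n_2 = (+0.9449, -0.3273)
edge 3: e_3 = (-2.67, +1.43);  n_3 = (+0.4721, +0.8815)
∠(n_2, n_3) = 80.93°
δ = |180° − 80.93°| = 99.07°
99.07° > 2α = 73.74°  →  invalid

δ = 99.07°, invalid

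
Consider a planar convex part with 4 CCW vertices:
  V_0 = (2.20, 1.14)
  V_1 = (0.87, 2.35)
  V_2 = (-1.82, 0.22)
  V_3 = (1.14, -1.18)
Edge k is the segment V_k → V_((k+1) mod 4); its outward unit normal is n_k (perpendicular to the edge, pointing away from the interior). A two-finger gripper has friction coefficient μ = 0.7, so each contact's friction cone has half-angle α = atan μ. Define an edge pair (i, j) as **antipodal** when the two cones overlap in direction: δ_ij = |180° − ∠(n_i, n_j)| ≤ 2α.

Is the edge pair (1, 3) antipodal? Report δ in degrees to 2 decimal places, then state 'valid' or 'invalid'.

α = atan 0.7 = 34.99°;  2α = 69.98°
edge 1: e_1 = (-2.69, -2.13);  n_1 = (-0.6208, +0.7840)
edge 3: e_3 = (+1.06, +2.32);  n_3 = (+0.9096, -0.4156)
∠(n_1, n_3) = 152.93°
δ = |180° − 152.93°| = 27.07°
27.07° ≤ 2α = 69.98°  →  valid

δ = 27.07°, valid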